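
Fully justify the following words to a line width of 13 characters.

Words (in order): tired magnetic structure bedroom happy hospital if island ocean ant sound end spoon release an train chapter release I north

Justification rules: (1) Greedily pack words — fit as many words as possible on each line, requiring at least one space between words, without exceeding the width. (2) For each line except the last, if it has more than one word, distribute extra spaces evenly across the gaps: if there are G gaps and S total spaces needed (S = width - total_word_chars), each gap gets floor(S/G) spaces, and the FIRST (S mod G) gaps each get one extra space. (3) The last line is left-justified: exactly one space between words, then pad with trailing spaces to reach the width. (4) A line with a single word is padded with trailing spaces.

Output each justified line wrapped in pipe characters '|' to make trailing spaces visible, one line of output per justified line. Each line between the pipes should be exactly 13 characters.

Answer: |tired        |
|magnetic     |
|structure    |
|bedroom happy|
|hospital   if|
|island  ocean|
|ant sound end|
|spoon release|
|an      train|
|chapter      |
|release     I|
|north        |

Derivation:
Line 1: ['tired'] (min_width=5, slack=8)
Line 2: ['magnetic'] (min_width=8, slack=5)
Line 3: ['structure'] (min_width=9, slack=4)
Line 4: ['bedroom', 'happy'] (min_width=13, slack=0)
Line 5: ['hospital', 'if'] (min_width=11, slack=2)
Line 6: ['island', 'ocean'] (min_width=12, slack=1)
Line 7: ['ant', 'sound', 'end'] (min_width=13, slack=0)
Line 8: ['spoon', 'release'] (min_width=13, slack=0)
Line 9: ['an', 'train'] (min_width=8, slack=5)
Line 10: ['chapter'] (min_width=7, slack=6)
Line 11: ['release', 'I'] (min_width=9, slack=4)
Line 12: ['north'] (min_width=5, slack=8)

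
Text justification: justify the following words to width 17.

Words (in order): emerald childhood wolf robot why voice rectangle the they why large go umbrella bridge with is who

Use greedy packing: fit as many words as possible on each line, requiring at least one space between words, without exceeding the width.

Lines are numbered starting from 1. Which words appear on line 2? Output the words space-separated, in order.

Line 1: ['emerald', 'childhood'] (min_width=17, slack=0)
Line 2: ['wolf', 'robot', 'why'] (min_width=14, slack=3)
Line 3: ['voice', 'rectangle'] (min_width=15, slack=2)
Line 4: ['the', 'they', 'why'] (min_width=12, slack=5)
Line 5: ['large', 'go', 'umbrella'] (min_width=17, slack=0)
Line 6: ['bridge', 'with', 'is'] (min_width=14, slack=3)
Line 7: ['who'] (min_width=3, slack=14)

Answer: wolf robot why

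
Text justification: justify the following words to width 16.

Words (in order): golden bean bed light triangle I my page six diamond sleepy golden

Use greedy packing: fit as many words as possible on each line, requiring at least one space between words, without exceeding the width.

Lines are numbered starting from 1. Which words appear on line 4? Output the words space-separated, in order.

Line 1: ['golden', 'bean', 'bed'] (min_width=15, slack=1)
Line 2: ['light', 'triangle', 'I'] (min_width=16, slack=0)
Line 3: ['my', 'page', 'six'] (min_width=11, slack=5)
Line 4: ['diamond', 'sleepy'] (min_width=14, slack=2)
Line 5: ['golden'] (min_width=6, slack=10)

Answer: diamond sleepy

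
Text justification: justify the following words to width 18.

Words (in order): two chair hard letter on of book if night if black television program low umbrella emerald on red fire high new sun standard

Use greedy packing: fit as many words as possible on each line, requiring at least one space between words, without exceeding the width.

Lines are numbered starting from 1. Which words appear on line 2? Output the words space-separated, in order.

Answer: letter on of book

Derivation:
Line 1: ['two', 'chair', 'hard'] (min_width=14, slack=4)
Line 2: ['letter', 'on', 'of', 'book'] (min_width=17, slack=1)
Line 3: ['if', 'night', 'if', 'black'] (min_width=17, slack=1)
Line 4: ['television', 'program'] (min_width=18, slack=0)
Line 5: ['low', 'umbrella'] (min_width=12, slack=6)
Line 6: ['emerald', 'on', 'red'] (min_width=14, slack=4)
Line 7: ['fire', 'high', 'new', 'sun'] (min_width=17, slack=1)
Line 8: ['standard'] (min_width=8, slack=10)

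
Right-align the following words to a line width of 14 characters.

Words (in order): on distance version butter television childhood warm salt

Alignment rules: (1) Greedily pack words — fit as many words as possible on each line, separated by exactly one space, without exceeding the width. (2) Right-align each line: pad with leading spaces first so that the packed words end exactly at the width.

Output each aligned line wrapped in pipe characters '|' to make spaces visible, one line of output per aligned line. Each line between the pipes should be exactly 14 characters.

Line 1: ['on', 'distance'] (min_width=11, slack=3)
Line 2: ['version', 'butter'] (min_width=14, slack=0)
Line 3: ['television'] (min_width=10, slack=4)
Line 4: ['childhood', 'warm'] (min_width=14, slack=0)
Line 5: ['salt'] (min_width=4, slack=10)

Answer: |   on distance|
|version butter|
|    television|
|childhood warm|
|          salt|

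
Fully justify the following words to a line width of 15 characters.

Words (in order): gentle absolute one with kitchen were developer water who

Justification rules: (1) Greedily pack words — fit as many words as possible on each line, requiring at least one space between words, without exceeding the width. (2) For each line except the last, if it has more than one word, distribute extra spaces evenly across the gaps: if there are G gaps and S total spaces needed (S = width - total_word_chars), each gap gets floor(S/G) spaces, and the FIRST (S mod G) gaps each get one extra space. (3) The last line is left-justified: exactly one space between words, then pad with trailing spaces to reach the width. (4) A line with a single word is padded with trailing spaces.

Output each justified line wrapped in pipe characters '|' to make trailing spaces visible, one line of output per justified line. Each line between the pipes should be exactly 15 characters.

Answer: |gentle absolute|
|one        with|
|kitchen    were|
|developer water|
|who            |

Derivation:
Line 1: ['gentle', 'absolute'] (min_width=15, slack=0)
Line 2: ['one', 'with'] (min_width=8, slack=7)
Line 3: ['kitchen', 'were'] (min_width=12, slack=3)
Line 4: ['developer', 'water'] (min_width=15, slack=0)
Line 5: ['who'] (min_width=3, slack=12)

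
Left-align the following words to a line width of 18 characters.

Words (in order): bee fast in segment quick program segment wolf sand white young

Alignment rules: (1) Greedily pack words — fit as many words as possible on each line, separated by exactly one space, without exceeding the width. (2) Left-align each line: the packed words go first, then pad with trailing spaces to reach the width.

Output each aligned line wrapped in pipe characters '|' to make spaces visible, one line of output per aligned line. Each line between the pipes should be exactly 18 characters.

Line 1: ['bee', 'fast', 'in'] (min_width=11, slack=7)
Line 2: ['segment', 'quick'] (min_width=13, slack=5)
Line 3: ['program', 'segment'] (min_width=15, slack=3)
Line 4: ['wolf', 'sand', 'white'] (min_width=15, slack=3)
Line 5: ['young'] (min_width=5, slack=13)

Answer: |bee fast in       |
|segment quick     |
|program segment   |
|wolf sand white   |
|young             |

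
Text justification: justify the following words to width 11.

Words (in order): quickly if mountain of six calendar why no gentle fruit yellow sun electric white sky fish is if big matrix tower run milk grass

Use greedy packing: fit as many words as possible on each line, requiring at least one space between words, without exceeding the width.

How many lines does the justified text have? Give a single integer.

Answer: 14

Derivation:
Line 1: ['quickly', 'if'] (min_width=10, slack=1)
Line 2: ['mountain', 'of'] (min_width=11, slack=0)
Line 3: ['six'] (min_width=3, slack=8)
Line 4: ['calendar'] (min_width=8, slack=3)
Line 5: ['why', 'no'] (min_width=6, slack=5)
Line 6: ['gentle'] (min_width=6, slack=5)
Line 7: ['fruit'] (min_width=5, slack=6)
Line 8: ['yellow', 'sun'] (min_width=10, slack=1)
Line 9: ['electric'] (min_width=8, slack=3)
Line 10: ['white', 'sky'] (min_width=9, slack=2)
Line 11: ['fish', 'is', 'if'] (min_width=10, slack=1)
Line 12: ['big', 'matrix'] (min_width=10, slack=1)
Line 13: ['tower', 'run'] (min_width=9, slack=2)
Line 14: ['milk', 'grass'] (min_width=10, slack=1)
Total lines: 14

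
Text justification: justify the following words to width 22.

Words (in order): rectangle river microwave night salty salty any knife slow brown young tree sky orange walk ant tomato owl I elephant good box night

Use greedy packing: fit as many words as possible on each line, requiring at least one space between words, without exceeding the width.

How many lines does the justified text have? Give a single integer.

Line 1: ['rectangle', 'river'] (min_width=15, slack=7)
Line 2: ['microwave', 'night', 'salty'] (min_width=21, slack=1)
Line 3: ['salty', 'any', 'knife', 'slow'] (min_width=20, slack=2)
Line 4: ['brown', 'young', 'tree', 'sky'] (min_width=20, slack=2)
Line 5: ['orange', 'walk', 'ant', 'tomato'] (min_width=22, slack=0)
Line 6: ['owl', 'I', 'elephant', 'good'] (min_width=19, slack=3)
Line 7: ['box', 'night'] (min_width=9, slack=13)
Total lines: 7

Answer: 7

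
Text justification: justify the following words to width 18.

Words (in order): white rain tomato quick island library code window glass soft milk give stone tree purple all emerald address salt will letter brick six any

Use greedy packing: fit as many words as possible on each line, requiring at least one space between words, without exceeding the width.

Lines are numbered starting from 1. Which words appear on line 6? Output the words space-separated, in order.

Line 1: ['white', 'rain', 'tomato'] (min_width=17, slack=1)
Line 2: ['quick', 'island'] (min_width=12, slack=6)
Line 3: ['library', 'code'] (min_width=12, slack=6)
Line 4: ['window', 'glass', 'soft'] (min_width=17, slack=1)
Line 5: ['milk', 'give', 'stone'] (min_width=15, slack=3)
Line 6: ['tree', 'purple', 'all'] (min_width=15, slack=3)
Line 7: ['emerald', 'address'] (min_width=15, slack=3)
Line 8: ['salt', 'will', 'letter'] (min_width=16, slack=2)
Line 9: ['brick', 'six', 'any'] (min_width=13, slack=5)

Answer: tree purple all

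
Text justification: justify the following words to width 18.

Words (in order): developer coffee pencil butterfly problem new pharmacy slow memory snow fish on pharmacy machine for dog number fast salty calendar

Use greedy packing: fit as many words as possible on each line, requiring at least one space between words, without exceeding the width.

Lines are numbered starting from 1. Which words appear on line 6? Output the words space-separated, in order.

Answer: on pharmacy

Derivation:
Line 1: ['developer', 'coffee'] (min_width=16, slack=2)
Line 2: ['pencil', 'butterfly'] (min_width=16, slack=2)
Line 3: ['problem', 'new'] (min_width=11, slack=7)
Line 4: ['pharmacy', 'slow'] (min_width=13, slack=5)
Line 5: ['memory', 'snow', 'fish'] (min_width=16, slack=2)
Line 6: ['on', 'pharmacy'] (min_width=11, slack=7)
Line 7: ['machine', 'for', 'dog'] (min_width=15, slack=3)
Line 8: ['number', 'fast', 'salty'] (min_width=17, slack=1)
Line 9: ['calendar'] (min_width=8, slack=10)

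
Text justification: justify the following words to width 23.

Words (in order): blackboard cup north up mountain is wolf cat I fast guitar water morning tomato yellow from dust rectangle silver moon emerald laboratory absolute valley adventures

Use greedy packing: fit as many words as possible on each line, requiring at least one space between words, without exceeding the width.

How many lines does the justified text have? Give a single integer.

Answer: 8

Derivation:
Line 1: ['blackboard', 'cup', 'north', 'up'] (min_width=23, slack=0)
Line 2: ['mountain', 'is', 'wolf', 'cat', 'I'] (min_width=22, slack=1)
Line 3: ['fast', 'guitar', 'water'] (min_width=17, slack=6)
Line 4: ['morning', 'tomato', 'yellow'] (min_width=21, slack=2)
Line 5: ['from', 'dust', 'rectangle'] (min_width=19, slack=4)
Line 6: ['silver', 'moon', 'emerald'] (min_width=19, slack=4)
Line 7: ['laboratory', 'absolute'] (min_width=19, slack=4)
Line 8: ['valley', 'adventures'] (min_width=17, slack=6)
Total lines: 8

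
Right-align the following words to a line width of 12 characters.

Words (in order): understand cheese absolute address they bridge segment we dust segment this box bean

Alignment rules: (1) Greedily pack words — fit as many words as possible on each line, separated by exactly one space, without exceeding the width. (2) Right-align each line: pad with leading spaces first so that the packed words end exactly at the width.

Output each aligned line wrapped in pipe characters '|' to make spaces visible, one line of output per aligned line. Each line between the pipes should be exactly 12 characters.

Line 1: ['understand'] (min_width=10, slack=2)
Line 2: ['cheese'] (min_width=6, slack=6)
Line 3: ['absolute'] (min_width=8, slack=4)
Line 4: ['address', 'they'] (min_width=12, slack=0)
Line 5: ['bridge'] (min_width=6, slack=6)
Line 6: ['segment', 'we'] (min_width=10, slack=2)
Line 7: ['dust', 'segment'] (min_width=12, slack=0)
Line 8: ['this', 'box'] (min_width=8, slack=4)
Line 9: ['bean'] (min_width=4, slack=8)

Answer: |  understand|
|      cheese|
|    absolute|
|address they|
|      bridge|
|  segment we|
|dust segment|
|    this box|
|        bean|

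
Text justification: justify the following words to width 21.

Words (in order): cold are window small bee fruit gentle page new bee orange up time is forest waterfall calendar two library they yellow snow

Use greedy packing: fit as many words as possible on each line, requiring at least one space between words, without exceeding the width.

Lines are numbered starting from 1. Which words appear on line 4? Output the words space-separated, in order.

Answer: time is forest

Derivation:
Line 1: ['cold', 'are', 'window', 'small'] (min_width=21, slack=0)
Line 2: ['bee', 'fruit', 'gentle', 'page'] (min_width=21, slack=0)
Line 3: ['new', 'bee', 'orange', 'up'] (min_width=17, slack=4)
Line 4: ['time', 'is', 'forest'] (min_width=14, slack=7)
Line 5: ['waterfall', 'calendar'] (min_width=18, slack=3)
Line 6: ['two', 'library', 'they'] (min_width=16, slack=5)
Line 7: ['yellow', 'snow'] (min_width=11, slack=10)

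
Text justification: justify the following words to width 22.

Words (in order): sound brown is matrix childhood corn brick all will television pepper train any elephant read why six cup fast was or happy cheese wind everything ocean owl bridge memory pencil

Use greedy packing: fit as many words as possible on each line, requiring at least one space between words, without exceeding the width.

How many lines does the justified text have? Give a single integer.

Line 1: ['sound', 'brown', 'is', 'matrix'] (min_width=21, slack=1)
Line 2: ['childhood', 'corn', 'brick'] (min_width=20, slack=2)
Line 3: ['all', 'will', 'television'] (min_width=19, slack=3)
Line 4: ['pepper', 'train', 'any'] (min_width=16, slack=6)
Line 5: ['elephant', 'read', 'why', 'six'] (min_width=21, slack=1)
Line 6: ['cup', 'fast', 'was', 'or', 'happy'] (min_width=21, slack=1)
Line 7: ['cheese', 'wind', 'everything'] (min_width=22, slack=0)
Line 8: ['ocean', 'owl', 'bridge'] (min_width=16, slack=6)
Line 9: ['memory', 'pencil'] (min_width=13, slack=9)
Total lines: 9

Answer: 9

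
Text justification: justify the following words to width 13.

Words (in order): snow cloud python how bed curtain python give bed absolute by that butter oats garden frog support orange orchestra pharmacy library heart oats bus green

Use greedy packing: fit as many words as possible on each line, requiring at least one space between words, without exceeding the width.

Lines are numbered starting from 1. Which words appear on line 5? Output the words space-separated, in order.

Answer: bed absolute

Derivation:
Line 1: ['snow', 'cloud'] (min_width=10, slack=3)
Line 2: ['python', 'how'] (min_width=10, slack=3)
Line 3: ['bed', 'curtain'] (min_width=11, slack=2)
Line 4: ['python', 'give'] (min_width=11, slack=2)
Line 5: ['bed', 'absolute'] (min_width=12, slack=1)
Line 6: ['by', 'that'] (min_width=7, slack=6)
Line 7: ['butter', 'oats'] (min_width=11, slack=2)
Line 8: ['garden', 'frog'] (min_width=11, slack=2)
Line 9: ['support'] (min_width=7, slack=6)
Line 10: ['orange'] (min_width=6, slack=7)
Line 11: ['orchestra'] (min_width=9, slack=4)
Line 12: ['pharmacy'] (min_width=8, slack=5)
Line 13: ['library', 'heart'] (min_width=13, slack=0)
Line 14: ['oats', 'bus'] (min_width=8, slack=5)
Line 15: ['green'] (min_width=5, slack=8)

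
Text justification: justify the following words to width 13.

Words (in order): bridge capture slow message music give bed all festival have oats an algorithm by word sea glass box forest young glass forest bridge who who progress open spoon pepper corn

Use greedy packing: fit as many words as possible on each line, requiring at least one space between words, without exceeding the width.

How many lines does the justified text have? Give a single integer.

Line 1: ['bridge'] (min_width=6, slack=7)
Line 2: ['capture', 'slow'] (min_width=12, slack=1)
Line 3: ['message', 'music'] (min_width=13, slack=0)
Line 4: ['give', 'bed', 'all'] (min_width=12, slack=1)
Line 5: ['festival', 'have'] (min_width=13, slack=0)
Line 6: ['oats', 'an'] (min_width=7, slack=6)
Line 7: ['algorithm', 'by'] (min_width=12, slack=1)
Line 8: ['word', 'sea'] (min_width=8, slack=5)
Line 9: ['glass', 'box'] (min_width=9, slack=4)
Line 10: ['forest', 'young'] (min_width=12, slack=1)
Line 11: ['glass', 'forest'] (min_width=12, slack=1)
Line 12: ['bridge', 'who'] (min_width=10, slack=3)
Line 13: ['who', 'progress'] (min_width=12, slack=1)
Line 14: ['open', 'spoon'] (min_width=10, slack=3)
Line 15: ['pepper', 'corn'] (min_width=11, slack=2)
Total lines: 15

Answer: 15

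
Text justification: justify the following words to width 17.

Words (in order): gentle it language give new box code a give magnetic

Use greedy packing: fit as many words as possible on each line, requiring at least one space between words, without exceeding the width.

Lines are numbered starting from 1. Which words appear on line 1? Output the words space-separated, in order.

Line 1: ['gentle', 'it'] (min_width=9, slack=8)
Line 2: ['language', 'give', 'new'] (min_width=17, slack=0)
Line 3: ['box', 'code', 'a', 'give'] (min_width=15, slack=2)
Line 4: ['magnetic'] (min_width=8, slack=9)

Answer: gentle it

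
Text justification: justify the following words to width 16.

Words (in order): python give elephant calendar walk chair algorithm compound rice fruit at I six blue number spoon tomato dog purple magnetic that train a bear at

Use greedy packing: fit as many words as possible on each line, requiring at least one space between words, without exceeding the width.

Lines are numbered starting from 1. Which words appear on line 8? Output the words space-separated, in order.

Answer: spoon tomato dog

Derivation:
Line 1: ['python', 'give'] (min_width=11, slack=5)
Line 2: ['elephant'] (min_width=8, slack=8)
Line 3: ['calendar', 'walk'] (min_width=13, slack=3)
Line 4: ['chair', 'algorithm'] (min_width=15, slack=1)
Line 5: ['compound', 'rice'] (min_width=13, slack=3)
Line 6: ['fruit', 'at', 'I', 'six'] (min_width=14, slack=2)
Line 7: ['blue', 'number'] (min_width=11, slack=5)
Line 8: ['spoon', 'tomato', 'dog'] (min_width=16, slack=0)
Line 9: ['purple', 'magnetic'] (min_width=15, slack=1)
Line 10: ['that', 'train', 'a'] (min_width=12, slack=4)
Line 11: ['bear', 'at'] (min_width=7, slack=9)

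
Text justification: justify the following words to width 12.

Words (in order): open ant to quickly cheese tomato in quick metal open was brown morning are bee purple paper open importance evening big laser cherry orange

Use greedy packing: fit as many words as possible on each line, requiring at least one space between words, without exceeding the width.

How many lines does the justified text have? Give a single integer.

Answer: 14

Derivation:
Line 1: ['open', 'ant', 'to'] (min_width=11, slack=1)
Line 2: ['quickly'] (min_width=7, slack=5)
Line 3: ['cheese'] (min_width=6, slack=6)
Line 4: ['tomato', 'in'] (min_width=9, slack=3)
Line 5: ['quick', 'metal'] (min_width=11, slack=1)
Line 6: ['open', 'was'] (min_width=8, slack=4)
Line 7: ['brown'] (min_width=5, slack=7)
Line 8: ['morning', 'are'] (min_width=11, slack=1)
Line 9: ['bee', 'purple'] (min_width=10, slack=2)
Line 10: ['paper', 'open'] (min_width=10, slack=2)
Line 11: ['importance'] (min_width=10, slack=2)
Line 12: ['evening', 'big'] (min_width=11, slack=1)
Line 13: ['laser', 'cherry'] (min_width=12, slack=0)
Line 14: ['orange'] (min_width=6, slack=6)
Total lines: 14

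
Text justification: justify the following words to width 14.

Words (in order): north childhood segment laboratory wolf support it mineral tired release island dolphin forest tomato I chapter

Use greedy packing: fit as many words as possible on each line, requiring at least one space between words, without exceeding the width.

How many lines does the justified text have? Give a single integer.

Line 1: ['north'] (min_width=5, slack=9)
Line 2: ['childhood'] (min_width=9, slack=5)
Line 3: ['segment'] (min_width=7, slack=7)
Line 4: ['laboratory'] (min_width=10, slack=4)
Line 5: ['wolf', 'support'] (min_width=12, slack=2)
Line 6: ['it', 'mineral'] (min_width=10, slack=4)
Line 7: ['tired', 'release'] (min_width=13, slack=1)
Line 8: ['island', 'dolphin'] (min_width=14, slack=0)
Line 9: ['forest', 'tomato'] (min_width=13, slack=1)
Line 10: ['I', 'chapter'] (min_width=9, slack=5)
Total lines: 10

Answer: 10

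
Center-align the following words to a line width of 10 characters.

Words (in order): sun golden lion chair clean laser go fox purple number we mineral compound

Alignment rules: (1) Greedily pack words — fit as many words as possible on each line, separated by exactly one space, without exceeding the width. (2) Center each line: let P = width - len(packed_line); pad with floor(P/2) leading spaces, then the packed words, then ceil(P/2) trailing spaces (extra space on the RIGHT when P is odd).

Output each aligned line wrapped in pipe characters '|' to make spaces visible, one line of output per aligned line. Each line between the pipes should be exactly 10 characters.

Line 1: ['sun', 'golden'] (min_width=10, slack=0)
Line 2: ['lion', 'chair'] (min_width=10, slack=0)
Line 3: ['clean'] (min_width=5, slack=5)
Line 4: ['laser', 'go'] (min_width=8, slack=2)
Line 5: ['fox', 'purple'] (min_width=10, slack=0)
Line 6: ['number', 'we'] (min_width=9, slack=1)
Line 7: ['mineral'] (min_width=7, slack=3)
Line 8: ['compound'] (min_width=8, slack=2)

Answer: |sun golden|
|lion chair|
|  clean   |
| laser go |
|fox purple|
|number we |
| mineral  |
| compound |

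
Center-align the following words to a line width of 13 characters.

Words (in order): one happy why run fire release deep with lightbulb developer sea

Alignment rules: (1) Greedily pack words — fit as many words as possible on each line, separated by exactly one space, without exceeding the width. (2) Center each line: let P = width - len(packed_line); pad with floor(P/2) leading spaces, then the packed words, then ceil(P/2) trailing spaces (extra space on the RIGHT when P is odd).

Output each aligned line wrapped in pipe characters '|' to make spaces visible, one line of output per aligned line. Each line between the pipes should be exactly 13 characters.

Line 1: ['one', 'happy', 'why'] (min_width=13, slack=0)
Line 2: ['run', 'fire'] (min_width=8, slack=5)
Line 3: ['release', 'deep'] (min_width=12, slack=1)
Line 4: ['with'] (min_width=4, slack=9)
Line 5: ['lightbulb'] (min_width=9, slack=4)
Line 6: ['developer', 'sea'] (min_width=13, slack=0)

Answer: |one happy why|
|  run fire   |
|release deep |
|    with     |
|  lightbulb  |
|developer sea|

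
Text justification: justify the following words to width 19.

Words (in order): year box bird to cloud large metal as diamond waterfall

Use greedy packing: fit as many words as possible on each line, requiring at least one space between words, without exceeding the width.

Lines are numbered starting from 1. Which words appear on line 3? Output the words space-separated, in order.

Answer: as diamond

Derivation:
Line 1: ['year', 'box', 'bird', 'to'] (min_width=16, slack=3)
Line 2: ['cloud', 'large', 'metal'] (min_width=17, slack=2)
Line 3: ['as', 'diamond'] (min_width=10, slack=9)
Line 4: ['waterfall'] (min_width=9, slack=10)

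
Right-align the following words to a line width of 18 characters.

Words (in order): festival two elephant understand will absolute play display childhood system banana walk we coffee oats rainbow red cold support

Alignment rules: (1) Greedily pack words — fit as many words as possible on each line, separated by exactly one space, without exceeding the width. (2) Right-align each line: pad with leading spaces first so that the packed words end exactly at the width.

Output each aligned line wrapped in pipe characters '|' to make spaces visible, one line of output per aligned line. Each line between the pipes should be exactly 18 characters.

Answer: |      festival two|
|          elephant|
|   understand will|
|     absolute play|
| display childhood|
|system banana walk|
|    we coffee oats|
|  rainbow red cold|
|           support|

Derivation:
Line 1: ['festival', 'two'] (min_width=12, slack=6)
Line 2: ['elephant'] (min_width=8, slack=10)
Line 3: ['understand', 'will'] (min_width=15, slack=3)
Line 4: ['absolute', 'play'] (min_width=13, slack=5)
Line 5: ['display', 'childhood'] (min_width=17, slack=1)
Line 6: ['system', 'banana', 'walk'] (min_width=18, slack=0)
Line 7: ['we', 'coffee', 'oats'] (min_width=14, slack=4)
Line 8: ['rainbow', 'red', 'cold'] (min_width=16, slack=2)
Line 9: ['support'] (min_width=7, slack=11)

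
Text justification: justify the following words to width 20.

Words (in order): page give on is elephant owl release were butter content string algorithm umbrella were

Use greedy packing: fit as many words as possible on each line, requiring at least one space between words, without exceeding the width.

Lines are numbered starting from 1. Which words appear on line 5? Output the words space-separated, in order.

Line 1: ['page', 'give', 'on', 'is'] (min_width=15, slack=5)
Line 2: ['elephant', 'owl', 'release'] (min_width=20, slack=0)
Line 3: ['were', 'butter', 'content'] (min_width=19, slack=1)
Line 4: ['string', 'algorithm'] (min_width=16, slack=4)
Line 5: ['umbrella', 'were'] (min_width=13, slack=7)

Answer: umbrella were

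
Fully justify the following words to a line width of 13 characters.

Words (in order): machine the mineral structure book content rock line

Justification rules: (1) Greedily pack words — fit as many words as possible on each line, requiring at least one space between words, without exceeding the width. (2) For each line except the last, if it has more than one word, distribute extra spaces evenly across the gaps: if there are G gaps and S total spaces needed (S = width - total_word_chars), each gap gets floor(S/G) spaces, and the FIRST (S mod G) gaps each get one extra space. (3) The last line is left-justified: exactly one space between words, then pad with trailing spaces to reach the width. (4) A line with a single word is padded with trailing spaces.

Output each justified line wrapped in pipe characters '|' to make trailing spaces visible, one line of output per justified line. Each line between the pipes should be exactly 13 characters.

Answer: |machine   the|
|mineral      |
|structure    |
|book  content|
|rock line    |

Derivation:
Line 1: ['machine', 'the'] (min_width=11, slack=2)
Line 2: ['mineral'] (min_width=7, slack=6)
Line 3: ['structure'] (min_width=9, slack=4)
Line 4: ['book', 'content'] (min_width=12, slack=1)
Line 5: ['rock', 'line'] (min_width=9, slack=4)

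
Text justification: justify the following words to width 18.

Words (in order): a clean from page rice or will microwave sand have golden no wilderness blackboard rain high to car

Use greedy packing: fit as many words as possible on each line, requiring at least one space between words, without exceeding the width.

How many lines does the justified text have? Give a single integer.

Answer: 7

Derivation:
Line 1: ['a', 'clean', 'from', 'page'] (min_width=17, slack=1)
Line 2: ['rice', 'or', 'will'] (min_width=12, slack=6)
Line 3: ['microwave', 'sand'] (min_width=14, slack=4)
Line 4: ['have', 'golden', 'no'] (min_width=14, slack=4)
Line 5: ['wilderness'] (min_width=10, slack=8)
Line 6: ['blackboard', 'rain'] (min_width=15, slack=3)
Line 7: ['high', 'to', 'car'] (min_width=11, slack=7)
Total lines: 7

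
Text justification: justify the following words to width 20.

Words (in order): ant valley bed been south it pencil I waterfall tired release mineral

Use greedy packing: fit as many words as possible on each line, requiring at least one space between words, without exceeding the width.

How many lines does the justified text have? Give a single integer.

Line 1: ['ant', 'valley', 'bed', 'been'] (min_width=19, slack=1)
Line 2: ['south', 'it', 'pencil', 'I'] (min_width=17, slack=3)
Line 3: ['waterfall', 'tired'] (min_width=15, slack=5)
Line 4: ['release', 'mineral'] (min_width=15, slack=5)
Total lines: 4

Answer: 4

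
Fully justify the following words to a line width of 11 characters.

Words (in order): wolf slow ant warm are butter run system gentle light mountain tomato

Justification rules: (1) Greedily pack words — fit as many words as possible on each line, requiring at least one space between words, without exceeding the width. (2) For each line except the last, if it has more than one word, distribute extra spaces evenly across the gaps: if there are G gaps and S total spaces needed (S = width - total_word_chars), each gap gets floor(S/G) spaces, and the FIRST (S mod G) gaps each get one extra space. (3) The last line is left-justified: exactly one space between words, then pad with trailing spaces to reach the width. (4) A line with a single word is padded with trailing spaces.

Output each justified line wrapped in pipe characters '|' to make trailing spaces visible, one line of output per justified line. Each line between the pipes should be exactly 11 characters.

Answer: |wolf   slow|
|ant    warm|
|are  butter|
|run  system|
|gentle     |
|light      |
|mountain   |
|tomato     |

Derivation:
Line 1: ['wolf', 'slow'] (min_width=9, slack=2)
Line 2: ['ant', 'warm'] (min_width=8, slack=3)
Line 3: ['are', 'butter'] (min_width=10, slack=1)
Line 4: ['run', 'system'] (min_width=10, slack=1)
Line 5: ['gentle'] (min_width=6, slack=5)
Line 6: ['light'] (min_width=5, slack=6)
Line 7: ['mountain'] (min_width=8, slack=3)
Line 8: ['tomato'] (min_width=6, slack=5)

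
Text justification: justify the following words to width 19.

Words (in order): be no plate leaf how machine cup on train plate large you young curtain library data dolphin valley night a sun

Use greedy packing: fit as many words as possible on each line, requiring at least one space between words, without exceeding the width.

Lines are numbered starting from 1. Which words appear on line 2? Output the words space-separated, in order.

Line 1: ['be', 'no', 'plate', 'leaf'] (min_width=16, slack=3)
Line 2: ['how', 'machine', 'cup', 'on'] (min_width=18, slack=1)
Line 3: ['train', 'plate', 'large'] (min_width=17, slack=2)
Line 4: ['you', 'young', 'curtain'] (min_width=17, slack=2)
Line 5: ['library', 'data'] (min_width=12, slack=7)
Line 6: ['dolphin', 'valley'] (min_width=14, slack=5)
Line 7: ['night', 'a', 'sun'] (min_width=11, slack=8)

Answer: how machine cup on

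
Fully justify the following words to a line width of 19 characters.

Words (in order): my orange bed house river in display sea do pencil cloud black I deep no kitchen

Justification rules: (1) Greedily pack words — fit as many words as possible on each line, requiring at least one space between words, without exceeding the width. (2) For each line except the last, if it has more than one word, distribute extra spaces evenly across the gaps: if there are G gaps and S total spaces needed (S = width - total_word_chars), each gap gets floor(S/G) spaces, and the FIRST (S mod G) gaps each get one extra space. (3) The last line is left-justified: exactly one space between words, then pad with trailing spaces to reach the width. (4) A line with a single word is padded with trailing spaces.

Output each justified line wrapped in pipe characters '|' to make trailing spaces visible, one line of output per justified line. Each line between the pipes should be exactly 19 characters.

Answer: |my orange bed house|
|river   in  display|
|sea do pencil cloud|
|black   I  deep  no|
|kitchen            |

Derivation:
Line 1: ['my', 'orange', 'bed', 'house'] (min_width=19, slack=0)
Line 2: ['river', 'in', 'display'] (min_width=16, slack=3)
Line 3: ['sea', 'do', 'pencil', 'cloud'] (min_width=19, slack=0)
Line 4: ['black', 'I', 'deep', 'no'] (min_width=15, slack=4)
Line 5: ['kitchen'] (min_width=7, slack=12)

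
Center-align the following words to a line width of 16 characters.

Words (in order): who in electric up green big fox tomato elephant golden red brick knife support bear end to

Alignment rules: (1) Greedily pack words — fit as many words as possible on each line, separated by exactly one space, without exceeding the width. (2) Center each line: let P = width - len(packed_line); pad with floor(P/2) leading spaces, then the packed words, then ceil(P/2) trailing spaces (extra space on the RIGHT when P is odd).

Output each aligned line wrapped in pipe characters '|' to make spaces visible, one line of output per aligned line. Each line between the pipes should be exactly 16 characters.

Answer: |who in electric |
|up green big fox|
|tomato elephant |
|golden red brick|
| knife support  |
|  bear end to   |

Derivation:
Line 1: ['who', 'in', 'electric'] (min_width=15, slack=1)
Line 2: ['up', 'green', 'big', 'fox'] (min_width=16, slack=0)
Line 3: ['tomato', 'elephant'] (min_width=15, slack=1)
Line 4: ['golden', 'red', 'brick'] (min_width=16, slack=0)
Line 5: ['knife', 'support'] (min_width=13, slack=3)
Line 6: ['bear', 'end', 'to'] (min_width=11, slack=5)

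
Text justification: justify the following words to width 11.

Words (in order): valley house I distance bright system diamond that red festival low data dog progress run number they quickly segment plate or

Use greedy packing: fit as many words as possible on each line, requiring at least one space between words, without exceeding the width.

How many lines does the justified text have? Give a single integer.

Answer: 16

Derivation:
Line 1: ['valley'] (min_width=6, slack=5)
Line 2: ['house', 'I'] (min_width=7, slack=4)
Line 3: ['distance'] (min_width=8, slack=3)
Line 4: ['bright'] (min_width=6, slack=5)
Line 5: ['system'] (min_width=6, slack=5)
Line 6: ['diamond'] (min_width=7, slack=4)
Line 7: ['that', 'red'] (min_width=8, slack=3)
Line 8: ['festival'] (min_width=8, slack=3)
Line 9: ['low', 'data'] (min_width=8, slack=3)
Line 10: ['dog'] (min_width=3, slack=8)
Line 11: ['progress'] (min_width=8, slack=3)
Line 12: ['run', 'number'] (min_width=10, slack=1)
Line 13: ['they'] (min_width=4, slack=7)
Line 14: ['quickly'] (min_width=7, slack=4)
Line 15: ['segment'] (min_width=7, slack=4)
Line 16: ['plate', 'or'] (min_width=8, slack=3)
Total lines: 16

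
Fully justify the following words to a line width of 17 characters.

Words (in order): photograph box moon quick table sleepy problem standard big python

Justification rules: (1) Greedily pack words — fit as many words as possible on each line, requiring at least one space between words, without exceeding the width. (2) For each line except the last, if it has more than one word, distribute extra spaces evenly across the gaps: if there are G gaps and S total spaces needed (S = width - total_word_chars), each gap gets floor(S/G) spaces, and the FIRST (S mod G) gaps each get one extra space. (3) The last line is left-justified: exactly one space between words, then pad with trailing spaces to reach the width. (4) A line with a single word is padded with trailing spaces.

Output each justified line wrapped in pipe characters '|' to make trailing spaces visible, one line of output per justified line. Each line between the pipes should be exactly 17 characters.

Line 1: ['photograph', 'box'] (min_width=14, slack=3)
Line 2: ['moon', 'quick', 'table'] (min_width=16, slack=1)
Line 3: ['sleepy', 'problem'] (min_width=14, slack=3)
Line 4: ['standard', 'big'] (min_width=12, slack=5)
Line 5: ['python'] (min_width=6, slack=11)

Answer: |photograph    box|
|moon  quick table|
|sleepy    problem|
|standard      big|
|python           |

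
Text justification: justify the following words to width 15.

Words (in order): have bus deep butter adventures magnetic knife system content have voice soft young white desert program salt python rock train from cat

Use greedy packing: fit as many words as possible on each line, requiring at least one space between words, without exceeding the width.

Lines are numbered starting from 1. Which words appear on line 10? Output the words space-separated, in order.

Answer: rock train from

Derivation:
Line 1: ['have', 'bus', 'deep'] (min_width=13, slack=2)
Line 2: ['butter'] (min_width=6, slack=9)
Line 3: ['adventures'] (min_width=10, slack=5)
Line 4: ['magnetic', 'knife'] (min_width=14, slack=1)
Line 5: ['system', 'content'] (min_width=14, slack=1)
Line 6: ['have', 'voice', 'soft'] (min_width=15, slack=0)
Line 7: ['young', 'white'] (min_width=11, slack=4)
Line 8: ['desert', 'program'] (min_width=14, slack=1)
Line 9: ['salt', 'python'] (min_width=11, slack=4)
Line 10: ['rock', 'train', 'from'] (min_width=15, slack=0)
Line 11: ['cat'] (min_width=3, slack=12)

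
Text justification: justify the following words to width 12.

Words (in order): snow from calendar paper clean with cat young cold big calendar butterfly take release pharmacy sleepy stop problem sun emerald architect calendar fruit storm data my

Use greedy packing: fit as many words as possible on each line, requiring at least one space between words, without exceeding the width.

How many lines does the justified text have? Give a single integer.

Line 1: ['snow', 'from'] (min_width=9, slack=3)
Line 2: ['calendar'] (min_width=8, slack=4)
Line 3: ['paper', 'clean'] (min_width=11, slack=1)
Line 4: ['with', 'cat'] (min_width=8, slack=4)
Line 5: ['young', 'cold'] (min_width=10, slack=2)
Line 6: ['big', 'calendar'] (min_width=12, slack=0)
Line 7: ['butterfly'] (min_width=9, slack=3)
Line 8: ['take', 'release'] (min_width=12, slack=0)
Line 9: ['pharmacy'] (min_width=8, slack=4)
Line 10: ['sleepy', 'stop'] (min_width=11, slack=1)
Line 11: ['problem', 'sun'] (min_width=11, slack=1)
Line 12: ['emerald'] (min_width=7, slack=5)
Line 13: ['architect'] (min_width=9, slack=3)
Line 14: ['calendar'] (min_width=8, slack=4)
Line 15: ['fruit', 'storm'] (min_width=11, slack=1)
Line 16: ['data', 'my'] (min_width=7, slack=5)
Total lines: 16

Answer: 16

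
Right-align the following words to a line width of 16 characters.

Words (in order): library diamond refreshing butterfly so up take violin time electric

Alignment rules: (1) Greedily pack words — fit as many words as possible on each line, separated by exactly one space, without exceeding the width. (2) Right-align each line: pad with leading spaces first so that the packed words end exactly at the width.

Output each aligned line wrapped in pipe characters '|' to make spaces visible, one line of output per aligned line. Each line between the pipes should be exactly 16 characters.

Line 1: ['library', 'diamond'] (min_width=15, slack=1)
Line 2: ['refreshing'] (min_width=10, slack=6)
Line 3: ['butterfly', 'so', 'up'] (min_width=15, slack=1)
Line 4: ['take', 'violin', 'time'] (min_width=16, slack=0)
Line 5: ['electric'] (min_width=8, slack=8)

Answer: | library diamond|
|      refreshing|
| butterfly so up|
|take violin time|
|        electric|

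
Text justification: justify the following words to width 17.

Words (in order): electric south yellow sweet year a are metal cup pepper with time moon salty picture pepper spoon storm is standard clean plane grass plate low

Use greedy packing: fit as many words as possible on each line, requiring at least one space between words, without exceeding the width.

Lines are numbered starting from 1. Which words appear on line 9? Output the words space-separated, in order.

Line 1: ['electric', 'south'] (min_width=14, slack=3)
Line 2: ['yellow', 'sweet', 'year'] (min_width=17, slack=0)
Line 3: ['a', 'are', 'metal', 'cup'] (min_width=15, slack=2)
Line 4: ['pepper', 'with', 'time'] (min_width=16, slack=1)
Line 5: ['moon', 'salty'] (min_width=10, slack=7)
Line 6: ['picture', 'pepper'] (min_width=14, slack=3)
Line 7: ['spoon', 'storm', 'is'] (min_width=14, slack=3)
Line 8: ['standard', 'clean'] (min_width=14, slack=3)
Line 9: ['plane', 'grass', 'plate'] (min_width=17, slack=0)
Line 10: ['low'] (min_width=3, slack=14)

Answer: plane grass plate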